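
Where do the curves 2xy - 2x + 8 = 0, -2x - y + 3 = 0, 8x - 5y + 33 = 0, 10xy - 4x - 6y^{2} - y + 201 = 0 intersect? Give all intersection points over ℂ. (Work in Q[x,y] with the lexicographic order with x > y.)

{(-1, 5)}

Compute a lex Gröbner basis by Buchberger's algorithm.
f_1 = 2xy - 2x + 8, LT = xy.
f_2 = -2x - y + 3, LT = x.
f_3 = 8x - 5y + 33, LT = x.
f_4 = 10xy - 4x - 6y^{2} - y + 201, LT = xy.

S(f_1,f_2): lcm = xy. S = -x - \tfrac{1}{2}y^{2} + \tfrac{3}{2}y + 4.
  reduce S modulo (f_1, f_2, f_3, f_4):
  remainder -\tfrac{1}{2}y^{2} + 2y + \tfrac{5}{2} ≠ 0; add h_5 = -\tfrac{1}{2}y^{2} + 2y + \tfrac{5}{2} to the basis.

S(f_1,f_3): lcm = xy. S = -x + \tfrac{5}{8}y^{2} - \tfrac{33}{8}y + 4.
  reduce S modulo (f_1, f_2, f_3, f_4, h_5):
  remainder -\tfrac{9}{8}y + \tfrac{45}{8} ≠ 0; add h_6 = -\tfrac{9}{8}y + \tfrac{45}{8} to the basis.

The other S-polynomials (S(f_1,f_4), S(f_2,f_3), S(f_2,f_4), S(f_3,f_4), S(f_1,h_5), S(f_2,h_5), S(f_3,h_5), S(f_4,h_5), S(f_1,h_6), S(f_2,h_6), S(f_3,h_6), S(f_4,h_6), S(h_5,h_6)) all reduce to 0 modulo the current basis, so we have a Gröbner basis.
Inter-reduce: drop elements whose leading term is divisible by another's, tail-reduce, and make monic.
Reduced Gröbner basis: {x + 1, y - 5}.

Elimination: the polynomial y - 5 lies in the elimination ideal for y, so y ∈ {5}. For each such y, the remaining basis elements (now univariate) give the rest of the solution.
  y = 5: the earlier basis element becomes x + 1 = 0, giving x = -1 — point (-1, 5).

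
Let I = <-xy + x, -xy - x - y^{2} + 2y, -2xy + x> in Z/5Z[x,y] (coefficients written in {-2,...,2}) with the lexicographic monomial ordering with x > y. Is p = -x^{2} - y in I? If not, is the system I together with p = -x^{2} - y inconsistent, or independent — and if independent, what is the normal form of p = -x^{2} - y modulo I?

-x^{2} - y is independent of I; its normal form modulo I is -y.

First compute the reduced Gröbner basis of I by Buchberger's algorithm.
f_1 = -xy + x, LT = xy.
f_2 = -xy - x - y^{2} + 2y, LT = xy.
f_3 = -2xy + x, LT = xy.

S(f_1,f_2): lcm = xy. S = -2x - y^{2} + 2y.
  leading term x: no divisor's leading term divides it; move -2x to the remainder.
  leading term y^{2}: no divisor's leading term divides it; move -y^{2} to the remainder.
  leading term y: no divisor's leading term divides it; move 2y to the remainder.
  remainder -2x - y^{2} + 2y ≠ 0; add h_4 = -2x - y^{2} + 2y to the basis.

S(f_1,f_3): lcm = xy. S = 2x.
  leading term x: subtract (-1)·h_4 from 2x → -y^{2} + 2y
  leading term y^{2}: no divisor's leading term divides it; move -y^{2} to the remainder.
  leading term y: no divisor's leading term divides it; move 2y to the remainder.
  remainder -y^{2} + 2y ≠ 0; add h_5 = -y^{2} + 2y to the basis.

S(f_2,f_3): lcm = xy. S = -x + y^{2} - 2y.
  leading term x: subtract (-2)·h_4 from -x + y^{2} - 2y → -y^{2} + 2y
  leading term y^{2}: subtract (1)·h_5 from -y^{2} + 2y → 0
  remainder 0.

S(f_1,h_4): lcm = xy. S = -x + 2y^{3} + y^{2}.
  leading term x: subtract (-2)·h_4 from -x + 2y^{3} + y^{2} → 2y^{3} - y^{2} - y
  leading term y^{3}: subtract (-2y)·h_5 from 2y^{3} - y^{2} - y → -2y^{2} - y
  leading term y^{2}: subtract (2)·h_5 from -2y^{2} - y → 0
  remainder 0.

S(f_2,h_4): lcm = xy. S = x + 2y^{3} + 2y^{2} - 2y.
  leading term x: subtract (2)·h_4 from x + 2y^{3} + 2y^{2} - 2y → 2y^{3} - y^{2} - y
  leading term y^{3}: subtract (-2y)·h_5 from 2y^{3} - y^{2} - y → -2y^{2} - y
  leading term y^{2}: subtract (2)·h_5 from -2y^{2} - y → 0
  remainder 0.

S(f_3,h_4): lcm = xy. S = 2x + 2y^{3} + y^{2}.
  leading term x: subtract (-1)·h_4 from 2x + 2y^{3} + y^{2} → 2y^{3} + 2y
  leading term y^{3}: subtract (-2y)·h_5 from 2y^{3} + 2y → -y^{2} + 2y
  leading term y^{2}: subtract (1)·h_5 from -y^{2} + 2y → 0
  remainder 0.

S(f_1,h_5): lcm = xy^{2}. S = xy.
  leading term xy: subtract (-1)·f_1 from xy → x
  leading term x: subtract (2)·h_4 from x → 2y^{2} + y
  leading term y^{2}: subtract (-2)·h_5 from 2y^{2} + y → 0
  remainder 0.

S(f_2,h_5): lcm = xy^{2}. S = -2xy + y^{3} - 2y^{2}.
  leading term xy: subtract (2)·f_1 from -2xy + y^{3} - 2y^{2} → -2x + y^{3} - 2y^{2}
  leading term x: subtract (1)·h_4 from -2x + y^{3} - 2y^{2} → y^{3} - y^{2} - 2y
  leading term y^{3}: subtract (-y)·h_5 from y^{3} - y^{2} - 2y → y^{2} - 2y
  leading term y^{2}: subtract (-1)·h_5 from y^{2} - 2y → 0
  remainder 0.

S(f_3,h_5): lcm = xy^{2}. S = -xy.
  leading term xy: subtract (1)·f_1 from -xy → -x
  leading term x: subtract (-2)·h_4 from -x → -2y^{2} - y
  leading term y^{2}: subtract (2)·h_5 from -2y^{2} - y → 0
  remainder 0.

S(h_4,h_5): leading monomials are coprime, so the S-polynomial reduces to 0 (Buchberger's first criterion).
Every S-polynomial of the final basis reduces to 0, so we have a Gröbner basis.
Inter-reduce: drop elements whose leading term is divisible by another's, tail-reduce, and make monic.
Reduced Gröbner basis: {x, y^{2} - 2y}.
Label its elements g_1 = x, g_2 = y^{2} - 2y.

Reduce p = -x^{2} - y modulo G:
  leading term x^{2}: subtract (-x)·g_1 from -x^{2} - y → -y
  leading term y: no divisor's leading term divides it; move -y to the remainder.
  normal form = -y.
The normal form is nonzero, so p ∉ I. Since p minus its normal form lies in I, I + (p) = I + (r) where r = -y; decide whether this ideal is the whole ring.
Run Buchberger on G together with r (pairs among the g_i already reduce to 0 since G is a Gröbner basis):
g_1 = x, LT = x.
g_2 = y^{2} - 2y, LT = y^{2}.
r = -y, LT = y.

S(g_1,g_2): leading monomials are coprime, so the S-polynomial reduces to 0 (Buchberger's first criterion).
S(g_1,r): leading monomials are coprime, so the S-polynomial reduces to 0 (Buchberger's first criterion).
S(g_2,r): lcm = y^{2}. S = -2y.
  leading term y: subtract (2)·r from -2y → 0
  remainder 0.

Every S-polynomial of the final basis reduces to 0, so we have a Gröbner basis.
Inter-reduce: drop elements whose leading term is divisible by another's, tail-reduce, and make monic.
Reduced Gröbner basis: {x, y}.
The reduced Gröbner basis of I + (p) is {x, y} ≠ {1}, a proper ideal, so the enlarged system stays consistent: p is independent of I, with normal form -y.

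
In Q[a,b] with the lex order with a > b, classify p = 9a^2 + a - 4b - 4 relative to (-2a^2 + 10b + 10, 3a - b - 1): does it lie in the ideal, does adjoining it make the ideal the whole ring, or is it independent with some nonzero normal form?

9a^2 + a - 4b - 4 is independent of I; its normal form modulo I is 124/3b + 124/3.

First compute the reduced Gröbner basis of I by Buchberger's algorithm.
f_1 = -2a^2 + 10b + 10, LT = a^2.
f_2 = 3a - b - 1, LT = a.

S(f_1,f_2): lcm = a^2. S = 1/3ab + 1/3a - 5b - 5.
  leading term ab: subtract (1/9b)·f_2 from 1/3ab + 1/3a - 5b - 5 → 1/3a + 1/9b^2 - 44/9b - 5
  leading term a: subtract (1/9)·f_2 from 1/3a + 1/9b^2 - 44/9b - 5 → 1/9b^2 - 43/9b - 44/9
  leading term b^2: no divisor's leading term divides it; move 1/9b^2 to the remainder.
  leading term b: no divisor's leading term divides it; move -43/9b to the remainder.
  leading term 1: no divisor's leading term divides it; move -44/9 to the remainder.
  remainder 1/9b^2 - 43/9b - 44/9 ≠ 0; add h_3 = 1/9b^2 - 43/9b - 44/9 to the basis.

The other S-polynomials (S(f_1,h_3), S(f_2,h_3)) all reduce to 0 modulo the current basis, so we have a Gröbner basis.
Inter-reduce: drop elements whose leading term is divisible by another's, tail-reduce, and make monic.
Reduced Gröbner basis: {a - 1/3b - 1/3, b^2 - 43b - 44}.
Label its elements g_1 = a - 1/3b - 1/3, g_2 = b^2 - 43b - 44.

Reduce p = 9a^2 + a - 4b - 4 modulo G:
  leading term a^2: subtract (9a)·g_1 from 9a^2 + a - 4b - 4 → 3ab + 4a - 4b - 4
  leading term ab: subtract (3b)·g_1 from 3ab + 4a - 4b - 4 → 4a + b^2 - 3b - 4
  leading term a: subtract (4)·g_1 from 4a + b^2 - 3b - 4 → b^2 - 5/3b - 8/3
  leading term b^2: subtract (1)·g_2 from b^2 - 5/3b - 8/3 → 124/3b + 124/3
  leading term b: no divisor's leading term divides it; move 124/3b to the remainder.
  leading term 1: no divisor's leading term divides it; move 124/3 to the remainder.
  normal form = 124/3b + 124/3.
The normal form is nonzero, so p ∉ I. Since p minus its normal form lies in I, I + (p) = I + (r) where r = 124/3b + 124/3; decide whether this ideal is the whole ring.
Run Buchberger on G together with r (pairs among the g_i already reduce to 0 since G is a Gröbner basis):
g_1 = a - 1/3b - 1/3, LT = a.
g_2 = b^2 - 43b - 44, LT = b^2.
r = 124/3b + 124/3, LT = b.

The S-polynomials (S(g_1,g_2), S(g_1,r), S(g_2,r)) all reduce to 0 modulo the current basis, so we have a Gröbner basis.
Inter-reduce: drop elements whose leading term is divisible by another's, tail-reduce, and make monic.
Reduced Gröbner basis: {a, b + 1}.
The reduced Gröbner basis of I + (p) is {a, b + 1} ≠ {1}, a proper ideal, so the enlarged system stays consistent: p is independent of I, with normal form 124/3b + 124/3.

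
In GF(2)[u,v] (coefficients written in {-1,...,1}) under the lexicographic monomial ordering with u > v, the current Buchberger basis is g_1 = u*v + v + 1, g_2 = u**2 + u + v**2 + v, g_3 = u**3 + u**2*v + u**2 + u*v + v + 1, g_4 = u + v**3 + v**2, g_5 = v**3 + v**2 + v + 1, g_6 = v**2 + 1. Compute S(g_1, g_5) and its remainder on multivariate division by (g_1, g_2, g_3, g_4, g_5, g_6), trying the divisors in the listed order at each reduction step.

lcm(LM(g_1), LM(g_5)) = u*v**3.
S = (lcm/LT(g_1))·g_1 − (lcm/LT(g_5))·g_5 = u*v**2 + u*v + u + v**3 + v**2.
Reduce S modulo (g_1, g_2, g_3, g_4, g_5, g_6) in that order:
  leading term u*v**2: subtract (v)·g_1 from u*v**2 + u*v + u + v**3 + v**2 → u*v + u + v**3 + v
  leading term u*v: subtract (1)·g_1 from u*v + u + v**3 + v → u + v**3 + 1
  leading term u: subtract (1)·g_4 from u + v**3 + 1 → v**2 + 1
  leading term v**2: subtract (1)·g_6 from v**2 + 1 → 0
The remainder is 0, so this S-polynomial contributes no new basis element.
This is the inner loop of Buchberger's algorithm — each nonzero remainder becomes a new basis element.

S(g_1, g_5) = u*v**2 + u*v + u + v**3 + v**2; remainder on division = 0.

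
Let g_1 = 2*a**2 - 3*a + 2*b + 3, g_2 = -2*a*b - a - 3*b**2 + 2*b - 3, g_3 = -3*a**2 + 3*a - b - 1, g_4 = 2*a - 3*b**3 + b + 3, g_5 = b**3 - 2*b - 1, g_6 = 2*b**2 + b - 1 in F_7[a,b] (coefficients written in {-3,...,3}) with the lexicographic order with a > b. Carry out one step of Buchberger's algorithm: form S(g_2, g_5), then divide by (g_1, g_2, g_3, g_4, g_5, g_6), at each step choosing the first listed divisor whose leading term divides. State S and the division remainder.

lcm(LM(g_2), LM(g_5)) = a*b**3.
S = (lcm/LT(g_2))·g_2 − (lcm/LT(g_5))·g_5 = -3*a*b**2 + 2*a*b + a - 2*b**4 - b**3 - 2*b**2.
Reduce S modulo (g_1, g_2, g_3, g_4, g_5, g_6) in that order:
  leading term a*b**2: subtract (-2*b)·g_2 from -3*a*b**2 + 2*a*b + a - 2*b**4 - b**3 - 2*b**2 → a - 2*b**4 + 2*b**2 + b
  leading term a: subtract (-3)·g_4 from a - 2*b**4 + 2*b**2 + b → -2*b**4 - 2*b**3 + 2*b**2 - 3*b + 2
  leading term b**4: subtract (-2*b)·g_5 from -2*b**4 - 2*b**3 + 2*b**2 - 3*b + 2 → -2*b**3 - 2*b**2 + 2*b + 2
  leading term b**3: subtract (-2)·g_5 from -2*b**3 - 2*b**2 + 2*b + 2 → -2*b**2 - 2*b
  leading term b**2: subtract (-1)·g_6 from -2*b**2 - 2*b → -b - 1
  leading term b: no divisor's leading term divides it; move -b to the remainder.
  leading term 1: no divisor's leading term divides it; move -1 to the remainder.
The remainder -b - 1 is nonzero, so it would be added as the next basis element.
An S-polynomial is built so that the two leading terms cancel; whether anything survives reduction is exactly the Gröbner-basis criterion.

S(g_2, g_5) = -3*a*b**2 + 2*a*b + a - 2*b**4 - b**3 - 2*b**2; remainder on division = -b - 1.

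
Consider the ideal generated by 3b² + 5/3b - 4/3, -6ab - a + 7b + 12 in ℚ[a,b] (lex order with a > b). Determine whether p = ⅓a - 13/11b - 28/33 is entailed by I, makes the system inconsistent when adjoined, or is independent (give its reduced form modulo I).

⅓a - 13/11b - 28/33 lies in I (it reduces to 0).

First compute the reduced Gröbner basis of I by Buchberger's algorithm.
f_1 = 3b² + 5/3b - 4/3, LT = b².
f_2 = -6ab - a + 7b + 12, LT = ab.

S(f_1,f_2): lcm = ab². S = 7/18ab - 4/9a + 7/6b² + 2b.
  leading term ab: subtract (-7/108)·f_2 from 7/18ab - 4/9a + 7/6b² + 2b → -55/108a + 7/6b² + 265/108b + 7/9
  leading term a: no divisor's leading term divides it; move -55/108a to the remainder.
  leading term b²: subtract (7/18)·f_1 from 7/6b² + 265/108b + 7/9 → 65/36b + 35/27
  leading term b: no divisor's leading term divides it; move 65/36b to the remainder.
  leading term 1: no divisor's leading term divides it; move 35/27 to the remainder.
  remainder -55/108a + 65/36b + 35/27 ≠ 0; add h_3 = -55/108a + 65/36b + 35/27 to the basis.

The other S-polynomials (S(f_1,h_3), S(f_2,h_3)) all reduce to 0 modulo the current basis, so we have a Gröbner basis.
Inter-reduce: drop elements whose leading term is divisible by another's, tail-reduce, and make monic.
Reduced Gröbner basis: {a - 39/11b - 28/11, b² + 5/9b - 4/9}.
Label its elements g_1 = a - 39/11b - 28/11, g_2 = b² + 5/9b - 4/9.

Reduce p = ⅓a - 13/11b - 28/33 modulo G:
  leading term a: subtract (⅓)·g_1 from ⅓a - 13/11b - 28/33 → 0
  normal form = 0.
Since the normal form is 0, p ∈ I.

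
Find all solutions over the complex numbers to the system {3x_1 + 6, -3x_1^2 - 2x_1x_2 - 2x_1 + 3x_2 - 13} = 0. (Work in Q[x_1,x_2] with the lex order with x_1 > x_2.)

Compute a lex Gröbner basis by Buchberger's algorithm.
f_1 = 3x_1 + 6, LT = x_1.
f_2 = -3x_1^2 - 2x_1x_2 - 2x_1 + 3x_2 - 13, LT = x_1^2.

S(f_1,f_2): lcm = x_1^2. S = -2/3x_1x_2 + 4/3x_1 + x_2 - 13/3.
  leading term x_1x_2: subtract (-2/9x_2)·f_1 from -2/3x_1x_2 + 4/3x_1 + x_2 - 13/3 → 4/3x_1 + 7/3x_2 - 13/3
  leading term x_1: subtract (4/9)·f_1 from 4/3x_1 + 7/3x_2 - 13/3 → 7/3x_2 - 7
  leading term x_2: no divisor's leading term divides it; move 7/3x_2 to the remainder.
  leading term 1: no divisor's leading term divides it; move -7 to the remainder.
  remainder 7/3x_2 - 7 ≠ 0; add h_3 = 7/3x_2 - 7 to the basis.

The other S-polynomials (S(f_1,h_3), S(f_2,h_3)) all reduce to 0 modulo the current basis, so we have a Gröbner basis.
Inter-reduce: drop elements whose leading term is divisible by another's, tail-reduce, and make monic.
Reduced Gröbner basis: {x_1 + 2, x_2 - 3}.

A lex Gröbner basis eliminates variables successively. Here x_2 - 3 depends only on x_2, with roots {3}; lifting each root through the earlier basis elements recovers the full solutions.
  x_2 = 3: the earlier basis element becomes x_1 + 2 = 0, giving x_1 = -2 — point (-2, 3).
Each listed point satisfies every original equation (direct substitution).

{(-2, 3)}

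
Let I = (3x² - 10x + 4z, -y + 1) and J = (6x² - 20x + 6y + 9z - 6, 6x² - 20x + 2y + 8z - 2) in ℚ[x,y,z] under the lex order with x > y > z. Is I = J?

Equality of ideals is decidable: compute both reduced Gröbner bases (unique for the ordering) and check whether they agree.
Buchberger on the first generating set:
f_1 = 3x² - 10x + 4z, LT = x².
f_2 = -y + 1, LT = y.

The S-polynomials (S(f_1,f_2)) all reduce to 0 modulo the current basis, so we have a Gröbner basis.
Inter-reduce: drop elements whose leading term is divisible by another's, tail-reduce, and make monic.
Reduced Gröbner basis: {x² - 10/3x + 4/3z, y - 1}.

Buchberger on the second generating set:
h_1 = 6x² - 20x + 6y + 9z - 6, LT = x².
h_2 = 6x² - 20x + 2y + 8z - 2, LT = x².

S(h_1,h_2): lcm = x². S = ⅔y + ⅙z - ⅔.
  reduce S modulo (h_1, h_2):
  remainder ⅔y + ⅙z - ⅔ ≠ 0; add k_3 = ⅔y + ⅙z - ⅔ to the basis.

The other S-polynomials (S(h_1,k_3), S(h_2,k_3)) all reduce to 0 modulo the current basis, so we have a Gröbner basis.
Inter-reduce: drop elements whose leading term is divisible by another's, tail-reduce, and make monic.
Reduced Gröbner basis: {x² - 10/3x + 5/4z, y + ¼z - 1}.

These differ, so the ideals are not equal.

No, the ideals differ.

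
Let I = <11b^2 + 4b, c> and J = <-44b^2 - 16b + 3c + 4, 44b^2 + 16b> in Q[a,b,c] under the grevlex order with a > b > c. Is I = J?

No, the ideals differ.

For a fixed monomial order, each ideal has a unique reduced Gröbner basis; comparing bases decides equality.
Buchberger on the first generating set:
f_1 = 11b^2 + 4b, LT = b^2.
f_2 = c, LT = c.

The S-polynomials (S(f_1,f_2)) all reduce to 0 modulo the current basis, so we have a Gröbner basis.
Inter-reduce: drop elements whose leading term is divisible by another's, tail-reduce, and make monic.
Reduced Gröbner basis: {b^2 + 4/11b, c}.

Buchberger on the second generating set:
h_1 = -44b^2 - 16b + 3c + 4, LT = b^2.
h_2 = 44b^2 + 16b, LT = b^2.

S(h_1,h_2): lcm = b^2. S = -3/44c - 1/11.
  reduce S modulo (h_1, h_2):
  remainder -3/44c - 1/11 ≠ 0; add k_3 = -3/44c - 1/11 to the basis.

The other S-polynomials (S(h_1,k_3), S(h_2,k_3)) all reduce to 0 modulo the current basis, so we have a Gröbner basis.
Inter-reduce: drop elements whose leading term is divisible by another's, tail-reduce, and make monic.
Reduced Gröbner basis: {b^2 + 4/11b, c + 4/3}.

These differ, so the ideals are not equal.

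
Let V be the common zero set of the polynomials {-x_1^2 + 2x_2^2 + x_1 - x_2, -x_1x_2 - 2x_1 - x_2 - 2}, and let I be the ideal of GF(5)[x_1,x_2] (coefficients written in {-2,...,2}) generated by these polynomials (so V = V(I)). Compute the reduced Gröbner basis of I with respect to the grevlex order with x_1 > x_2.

f_1 = -x_1^2 + 2x_2^2 + x_1 - x_2, LT = x_1^2.
f_2 = -x_1x_2 - 2x_1 - x_2 - 2, LT = x_1x_2.

S(f_1,f_2): lcm = x_1^2x_2. S = -2x_2^3 - 2x_1^2 - 2x_1x_2 + x_2^2 - 2x_1.
  reduce S modulo (f_1, f_2):
  remainder -2x_2^3 + 2x_2^2 - x_2 - 1 ≠ 0; add g_3 = -2x_2^3 + 2x_2^2 - x_2 - 1 to the basis.

The other S-polynomials (S(f_1,g_3), S(f_2,g_3)) all reduce to 0 modulo the current basis, so we have a Gröbner basis.

G = {x_2^3 - x_2^2 - 2x_2 - 2, x_1^2 - 2x_2^2 - x_1 + x_2, x_1x_2 + 2x_1 + x_2 + 2}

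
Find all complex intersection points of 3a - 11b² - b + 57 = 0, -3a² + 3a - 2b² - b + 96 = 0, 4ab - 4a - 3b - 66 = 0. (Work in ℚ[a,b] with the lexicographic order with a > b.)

{(-5, -2)}

Compute a lex Gröbner basis by Buchberger's algorithm.
f_1 = 3a - 11b² - b + 57, LT = a.
f_2 = -3a² + 3a - 2b² - b + 96, LT = a².
f_3 = 4ab - 4a - 3b - 66, LT = ab.

S(f_1,f_2): lcm = a². S = -11/3ab² - ⅓ab + 20a - ⅔b² - ⅓b + 32.
  reduce S modulo (f_1, f_2, f_3):
  remainder -121/9b⁴ - 22/9b³ + 1280/9b² + 38/3b - 348 ≠ 0; add h_4 = -121/9b⁴ - 22/9b³ + 1280/9b² + 38/3b - 348 to the basis.

S(f_1,f_3): lcm = ab. S = a - 11/3b³ - ⅓b² + 79/4b + 33/2.
  reduce S modulo (f_1, f_2, f_3, h_4):
  remainder -11/3b³ + 10/3b² + 241/12b - 5/2 ≠ 0; add h_5 = -11/3b³ + 10/3b² + 241/12b - 5/2 to the basis.

S(f_2,f_3): lcm = a²b. S = a² - ¼ab + 33/2a + ⅔b³ + ⅓b² - 32b.
  reduce S modulo (f_1, f_2, f_3, h_4, h_5):
  remainder 2795/44b² - 4069/176b - 26429/88 ≠ 0; add h_6 = 2795/44b² - 4069/176b - 26429/88 to the basis.

S(f_3,h_4): lcm = ab⁴. S = -13/11ab³ + 1280/121ab² + 114/121ab - 3132/121a - ¾b⁴ - 33/2b³.
  reduce S modulo (f_1, f_2, f_3, h_4, h_5, h_6):
  remainder -16244241/228932b - 16244241/114466 ≠ 0; add h_7 = -16244241/228932b - 16244241/114466 to the basis.

The other S-polynomials (S(f_1,h_4), S(f_2,h_4), S(f_1,h_5), S(f_2,h_5), S(f_3,h_5), S(h_4,h_5), S(f_1,h_6), S(f_2,h_6), S(f_3,h_6), S(h_4,h_6), S(h_5,h_6), S(f_1,h_7), S(f_2,h_7), S(f_3,h_7), S(h_4,h_7), S(h_5,h_7), S(h_6,h_7)) all reduce to 0 modulo the current basis, so we have a Gröbner basis.
Inter-reduce: drop elements whose leading term is divisible by another's, tail-reduce, and make monic.
Reduced Gröbner basis: {a + 5, b + 2}.

Since the basis is lex-ordered, b + 2 is univariate in b. Its roots are {-2}. Back-substituting each root into the other basis elements fixes the other coordinates.
  b = -2: the earlier basis element becomes a + 5 = 0, giving a = -5 — point (-5, -2).
A lex Gröbner basis triangularizes the system, enabling back-substitution.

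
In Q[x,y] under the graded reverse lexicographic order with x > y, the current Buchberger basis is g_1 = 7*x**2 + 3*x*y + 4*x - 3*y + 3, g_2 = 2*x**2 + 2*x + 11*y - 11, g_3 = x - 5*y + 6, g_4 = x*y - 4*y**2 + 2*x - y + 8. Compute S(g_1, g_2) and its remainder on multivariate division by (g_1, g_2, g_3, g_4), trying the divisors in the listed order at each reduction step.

S(g_1, g_2) = 3/7*x*y - 3/7*x - 83/14*y + 83/14; remainder on division = 15/7*y**2 - 149/14*y + 17/2.

lcm(LM(g_1), LM(g_2)) = x**2.
S = (lcm/LT(g_1))·g_1 − (lcm/LT(g_2))·g_2 = 3/7*x*y - 3/7*x - 83/14*y + 83/14.
Reduce S modulo (g_1, g_2, g_3, g_4) in that order:
  leading term x*y: subtract (3/7*y)·g_3 from 3/7*x*y - 3/7*x - 83/14*y + 83/14 → 15/7*y**2 - 3/7*x - 17/2*y + 83/14
  leading term y**2: no divisor's leading term divides it; move 15/7*y**2 to the remainder.
  leading term x: subtract (-3/7)·g_3 from -3/7*x - 17/2*y + 83/14 → -149/14*y + 17/2
  leading term y: no divisor's leading term divides it; move -149/14*y to the remainder.
  leading term 1: no divisor's leading term divides it; move 17/2 to the remainder.
The remainder 15/7*y**2 - 149/14*y + 17/2 is nonzero, so it would be added as the next basis element.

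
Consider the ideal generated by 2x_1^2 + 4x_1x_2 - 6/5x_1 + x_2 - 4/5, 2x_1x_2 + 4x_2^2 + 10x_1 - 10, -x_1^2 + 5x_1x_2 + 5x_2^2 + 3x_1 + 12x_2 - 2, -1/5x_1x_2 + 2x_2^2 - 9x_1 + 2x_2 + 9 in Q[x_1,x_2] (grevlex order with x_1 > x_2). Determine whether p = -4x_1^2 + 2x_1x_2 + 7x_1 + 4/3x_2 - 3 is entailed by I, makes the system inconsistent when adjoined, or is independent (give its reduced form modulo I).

First compute the reduced Gröbner basis of I by Buchberger's algorithm.
f_1 = 2x_1^2 + 4x_1x_2 - 6/5x_1 + x_2 - 4/5, LT = x_1^2.
f_2 = 2x_1x_2 + 4x_2^2 + 10x_1 - 10, LT = x_1x_2.
f_3 = -x_1^2 + 5x_1x_2 + 5x_2^2 + 3x_1 + 12x_2 - 2, LT = x_1^2.
f_4 = -1/5x_1x_2 + 2x_2^2 - 9x_1 + 2x_2 + 9, LT = x_1x_2.

S(f_1,f_2): lcm = x_1^2x_2. S = -5x_1^2 - 3/5x_1x_2 + 1/2x_2^2 + 5x_1 - 2/5x_2.
  leading term x_1^2: subtract (-5/2)·f_1 from -5x_1^2 - 3/5x_1x_2 + 1/2x_2^2 + 5x_1 - 2/5x_2 → 47/5x_1x_2 + 1/2x_2^2 + 2x_1 + 21/10x_2 - 2
  leading term x_1x_2: subtract (47/10)·f_2 from 47/5x_1x_2 + 1/2x_2^2 + 2x_1 + 21/10x_2 - 2 → -183/10x_2^2 - 45x_1 + 21/10x_2 + 45
  leading term x_2^2: no divisor's leading term divides it; move -183/10x_2^2 to the remainder.
  leading term x_1: no divisor's leading term divides it; move -45x_1 to the remainder.
  leading term x_2: no divisor's leading term divides it; move 21/10x_2 to the remainder.
  leading term 1: no divisor's leading term divides it; move 45 to the remainder.
  remainder -183/10x_2^2 - 45x_1 + 21/10x_2 + 45 ≠ 0; add h_5 = -183/10x_2^2 - 45x_1 + 21/10x_2 + 45 to the basis.

S(f_1,f_3): lcm = x_1^2. S = 7x_1x_2 + 5x_2^2 + 12/5x_1 + 25/2x_2 - 12/5.
  leading term x_1x_2: subtract (7/2)·f_2 from 7x_1x_2 + 5x_2^2 + 12/5x_1 + 25/2x_2 - 12/5 → -9x_2^2 - 163/5x_1 + 25/2x_2 + 163/5
  leading term x_2^2: subtract (30/61)·h_5 from -9x_2^2 - 163/5x_1 + 25/2x_2 + 163/5 → -3193/305x_1 + 1399/122x_2 + 3193/305
  leading term x_1: no divisor's leading term divides it; move -3193/305x_1 to the remainder.
  leading term x_2: no divisor's leading term divides it; move 1399/122x_2 to the remainder.
  leading term 1: no divisor's leading term divides it; move 3193/305 to the remainder.
  remainder -3193/305x_1 + 1399/122x_2 + 3193/305 ≠ 0; add h_6 = -3193/305x_1 + 1399/122x_2 + 3193/305 to the basis.

S(f_1,f_4): lcm = x_1^2x_2. S = 12x_1x_2^2 - 45x_1^2 + 47/5x_1x_2 + 1/2x_2^2 + 45x_1 - 2/5x_2.
  leading term x_1x_2^2: subtract (6x_2)·f_2 from 12x_1x_2^2 - 45x_1^2 + 47/5x_1x_2 + 1/2x_2^2 + 45x_1 - 2/5x_2 → -24x_2^3 - 45x_1^2 - 253/5x_1x_2 + 1/2x_2^2 + 45x_1 + 298/5x_2
  leading term x_2^3: subtract (80/61x_2)·h_5 from -24x_2^3 - 45x_1^2 - 253/5x_1x_2 + 1/2x_2^2 + 45x_1 + 298/5x_2 → -45x_1^2 + 2567/305x_1x_2 - 275/122x_2^2 + 45x_1 + 178/305x_2
  leading term x_1^2: subtract (-45/2)·f_1 from -45x_1^2 + 2567/305x_1x_2 - 275/122x_2^2 + 45x_1 + 178/305x_2 → 30017/305x_1x_2 - 275/122x_2^2 + 18x_1 + 14081/610x_2 - 18
  leading term x_1x_2: subtract (30017/610)·f_2 from 30017/305x_1x_2 - 275/122x_2^2 + 18x_1 + 14081/610x_2 - 18 → -121443/610x_2^2 - 28919/61x_1 + 14081/610x_2 + 28919/61
  leading term x_2^2: subtract (40481/3721)·h_5 from -121443/610x_2^2 - 28919/61x_1 + 14081/610x_2 + 28919/61 → 57586/3721x_1 + 884/3721x_2 - 57586/3721
  leading term x_1: subtract (-287930/194773)·h_6 from 57586/3721x_1 + 884/3721x_2 - 57586/3721 → 3348027/194773x_2
  leading term x_2: no divisor's leading term divides it; move 3348027/194773x_2 to the remainder.
  remainder 3348027/194773x_2 ≠ 0; add h_7 = 3348027/194773x_2 to the basis.

The other S-polynomials (S(f_2,f_3), S(f_2,f_4), S(f_3,f_4), S(f_1,h_5), S(f_2,h_5), S(f_3,h_5), S(f_4,h_5), S(f_1,h_6), S(f_2,h_6), S(f_3,h_6), S(f_4,h_6), S(h_5,h_6), S(f_1,h_7), S(f_2,h_7), S(f_3,h_7), S(f_4,h_7), S(h_5,h_7), S(h_6,h_7)) all reduce to 0 modulo the current basis, so we have a Gröbner basis.
Inter-reduce: drop elements whose leading term is divisible by another's, tail-reduce, and make monic.
Reduced Gröbner basis: {x_1 - 1, x_2}.
Label its elements g_1 = x_1 - 1, g_2 = x_2.

Reduce p = -4x_1^2 + 2x_1x_2 + 7x_1 + 4/3x_2 - 3 modulo G:
  leading term x_1^2: subtract (-4x_1)·g_1 from -4x_1^2 + 2x_1x_2 + 7x_1 + 4/3x_2 - 3 → 2x_1x_2 + 3x_1 + 4/3x_2 - 3
  leading term x_1x_2: subtract (2x_2)·g_1 from 2x_1x_2 + 3x_1 + 4/3x_2 - 3 → 3x_1 + 10/3x_2 - 3
  leading term x_1: subtract (3)·g_1 from 3x_1 + 10/3x_2 - 3 → 10/3x_2
  leading term x_2: subtract (10/3)·g_2 from 10/3x_2 → 0
  normal form = 0.
Since the normal form is 0, p ∈ I.

-4x_1^2 + 2x_1x_2 + 7x_1 + 4/3x_2 - 3 lies in I (it reduces to 0).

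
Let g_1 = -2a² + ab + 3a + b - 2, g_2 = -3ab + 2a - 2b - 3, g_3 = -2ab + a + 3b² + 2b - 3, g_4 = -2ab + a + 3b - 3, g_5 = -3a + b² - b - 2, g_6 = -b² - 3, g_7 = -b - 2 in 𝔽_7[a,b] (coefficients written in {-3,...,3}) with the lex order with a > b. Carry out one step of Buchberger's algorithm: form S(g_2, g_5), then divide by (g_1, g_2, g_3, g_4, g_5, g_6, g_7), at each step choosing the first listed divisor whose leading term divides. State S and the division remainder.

S(g_2, g_5) = -3a - 2b³ + 2b² + 1; remainder on division = 0.

lcm(LM(g_2), LM(g_5)) = ab.
S = (lcm/LT(g_2))·g_2 − (lcm/LT(g_5))·g_5 = -3a - 2b³ + 2b² + 1.
Reduce S modulo (g_1, g_2, g_3, g_4, g_5, g_6, g_7) in that order:
  leading term a: subtract (1)·g_5 from -3a - 2b³ + 2b² + 1 → -2b³ + b² + b + 3
  leading term b³: subtract (2b)·g_6 from -2b³ + b² + b + 3 → b² + 3
  leading term b²: subtract (-1)·g_6 from b² + 3 → 0
The remainder is 0, so this S-polynomial contributes no new basis element.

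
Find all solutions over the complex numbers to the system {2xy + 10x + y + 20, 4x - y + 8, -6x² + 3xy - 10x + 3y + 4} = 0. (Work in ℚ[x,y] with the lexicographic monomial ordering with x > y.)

{(-2, 0)}

Compute a lex Gröbner basis by Buchberger's algorithm.
f_1 = 2xy + 10x + y + 20, LT = xy.
f_2 = 4x - y + 8, LT = x.
f_3 = -6x² + 3xy - 10x + 3y + 4, LT = x².

S(f_1,f_2): lcm = xy. S = 5x + ¼y² - 3/2y + 10.
  reduce S modulo (f_1, f_2, f_3):
  remainder ¼y² - ¼y ≠ 0; add h_4 = ¼y² - ¼y to the basis.

S(f_1,f_3): lcm = x²y. S = 5x² + ½xy² - 7/6xy + 10x + ½y² + ⅔y.
  reduce S modulo (f_1, f_2, f_3, h_4):
  remainder 7/48y ≠ 0; add h_5 = 7/48y to the basis.

The other S-polynomials (S(f_2,f_3), S(f_1,h_4), S(f_2,h_4), S(f_3,h_4), S(f_1,h_5), S(f_2,h_5), S(f_3,h_5), S(h_4,h_5)) all reduce to 0 modulo the current basis, so we have a Gröbner basis.
Inter-reduce: drop elements whose leading term is divisible by another's, tail-reduce, and make monic.
Reduced Gröbner basis: {x + 2, y}.

The lex basis is triangular: the last element involves only y. Solving y = 0 gives y ∈ {0}; substituting each value into the earlier elements determines the remaining variables.
  y = 0: the earlier basis element becomes x + 2 = 0, giving x = -2 — point (-2, 0).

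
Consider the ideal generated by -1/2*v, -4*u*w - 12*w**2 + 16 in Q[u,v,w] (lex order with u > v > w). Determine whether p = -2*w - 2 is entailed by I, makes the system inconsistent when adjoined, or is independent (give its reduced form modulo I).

First compute the reduced Gröbner basis of I by Buchberger's algorithm.
f_1 = -1/2*v, LT = v.
f_2 = -4*u*w - 12*w**2 + 16, LT = u*w.

The S-polynomials (S(f_1,f_2)) all reduce to 0 modulo the current basis, so we have a Gröbner basis.
Inter-reduce: drop elements whose leading term is divisible by another's, tail-reduce, and make monic.
Reduced Gröbner basis: {u*w + 3*w**2 - 4, v}.
Label its elements g_1 = u*w + 3*w**2 - 4, g_2 = v.

Reduce p = -2*w - 2 modulo G:
  leading term w: no divisor's leading term divides it; move -2*w to the remainder.
  leading term 1: no divisor's leading term divides it; move -2 to the remainder.
  normal form = -2*w - 2.
The normal form is nonzero, so p ∉ I. Since p minus its normal form lies in I, I + (p) = I + (r) where r = -2*w - 2; decide whether this ideal is the whole ring.
Run Buchberger on G together with r (pairs among the g_i already reduce to 0 since G is a Gröbner basis):
g_1 = u*w + 3*w**2 - 4, LT = u*w.
g_2 = v, LT = v.
r = -2*w - 2, LT = w.

S(g_1,r): lcm = u*w. S = -u + 3*w**2 - 4.
  leading term u: no divisor's leading term divides it; move -u to the remainder.
  leading term w**2: subtract (-3/2*w)·r from 3*w**2 - 4 → -3*w - 4
  leading term w: subtract (3/2)·r from -3*w - 4 → -1
  leading term 1: no divisor's leading term divides it; move -1 to the remainder.
  remainder -u - 1 ≠ 0; add m_4 = -u - 1 to the basis.

The other S-polynomials (S(g_1,g_2), S(g_2,r), S(g_1,m_4), S(g_2,m_4), S(r,m_4)) all reduce to 0 modulo the current basis, so we have a Gröbner basis.
Inter-reduce: drop elements whose leading term is divisible by another's, tail-reduce, and make monic.
Reduced Gröbner basis: {u + 1, v, w + 1}.
The reduced Gröbner basis of I + (p) is {u + 1, v, w + 1} ≠ {1}, a proper ideal, so the enlarged system stays consistent: p is independent of I, with normal form -2*w - 2.

-2*w - 2 is independent of I; its normal form modulo I is -2*w - 2.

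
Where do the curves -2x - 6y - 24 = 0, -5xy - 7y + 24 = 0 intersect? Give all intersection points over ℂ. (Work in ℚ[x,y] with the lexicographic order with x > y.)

{(-3, -3), (-52/5, -8/15)}

Compute a lex Gröbner basis by Buchberger's algorithm.
f_1 = -2x - 6y - 24, LT = x.
f_2 = -5xy - 7y + 24, LT = xy.

S(f_1,f_2): lcm = xy. S = 3y² + 53/5y + 24/5.
  leading term y²: no divisor's leading term divides it; move 3y² to the remainder.
  leading term y: no divisor's leading term divides it; move 53/5y to the remainder.
  leading term 1: no divisor's leading term divides it; move 24/5 to the remainder.
  remainder 3y² + 53/5y + 24/5 ≠ 0; add h_3 = 3y² + 53/5y + 24/5 to the basis.

The other S-polynomials (S(f_1,h_3), S(f_2,h_3)) all reduce to 0 modulo the current basis, so we have a Gröbner basis.
Inter-reduce: drop elements whose leading term is divisible by another's, tail-reduce, and make monic.
Reduced Gröbner basis: {x + 3y + 12, y² + 53/15y + 8/5}.

The lex basis is triangular: the last element involves only y. Solving y² + 53/15y + 8/5 = 0 gives y ∈ {-3, -8/15}; substituting each value into the earlier elements determines the remaining variables.
  y = -3: the earlier basis element becomes x + 3 = 0, giving x = -3 — point (-3, -3).
  y = -8/15: the earlier basis element becomes x + 52/5 = 0, giving x = -52/5 — point (-52/5, -8/15).
Each listed point satisfies every original equation (direct substitution).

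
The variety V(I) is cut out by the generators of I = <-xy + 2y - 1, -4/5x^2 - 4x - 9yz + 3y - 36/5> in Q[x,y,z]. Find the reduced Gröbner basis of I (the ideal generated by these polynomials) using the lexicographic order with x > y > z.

f_1 = -xy + 2y - 1, LT = xy.
f_2 = -4/5x^2 - 4x - 9yz + 3y - 36/5, LT = x^2.

S(f_1,f_2): lcm = x^2y. S = -7xy + x - 45/4y^2z + 15/4y^2 - 9y.
  leading term xy: subtract (7)·f_1 from -7xy + x - 45/4y^2z + 15/4y^2 - 9y → x - 45/4y^2z + 15/4y^2 - 23y + 7
  leading term x: no divisor's leading term divides it; move x to the remainder.
  leading term y^2z: no divisor's leading term divides it; move -45/4y^2z to the remainder.
  leading term y^2: no divisor's leading term divides it; move 15/4y^2 to the remainder.
  leading term y: no divisor's leading term divides it; move -23y to the remainder.
  leading term 1: no divisor's leading term divides it; move 7 to the remainder.
  remainder x - 45/4y^2z + 15/4y^2 - 23y + 7 ≠ 0; add g_3 = x - 45/4y^2z + 15/4y^2 - 23y + 7 to the basis.

S(f_1,g_3): lcm = xy. S = 45/4y^3z - 15/4y^3 + 23y^2 - 9y + 1.
  leading term y^3z: no divisor's leading term divides it; move 45/4y^3z to the remainder.
  leading term y^3: no divisor's leading term divides it; move -15/4y^3 to the remainder.
  leading term y^2: no divisor's leading term divides it; move 23y^2 to the remainder.
  leading term y: no divisor's leading term divides it; move -9y to the remainder.
  leading term 1: no divisor's leading term divides it; move 1 to the remainder.
  remainder 45/4y^3z - 15/4y^3 + 23y^2 - 9y + 1 ≠ 0; add g_4 = 45/4y^3z - 15/4y^3 + 23y^2 - 9y + 1 to the basis.

The other S-polynomials (S(f_2,g_3), S(f_1,g_4), S(f_2,g_4), S(g_3,g_4)) all reduce to 0 modulo the current basis, so we have a Gröbner basis.
Inter-reduce: drop elements whose leading term is divisible by another's, tail-reduce, and make monic.

G = {x - 45/4y^2z + 15/4y^2 - 23y + 7, y^3z - 1/3y^3 + 92/45y^2 - 4/5y + 4/45}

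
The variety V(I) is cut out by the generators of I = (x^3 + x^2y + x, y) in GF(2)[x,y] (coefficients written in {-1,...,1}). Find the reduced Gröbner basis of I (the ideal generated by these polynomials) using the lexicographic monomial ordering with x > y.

f_1 = x^3 + x^2y + x, LT = x^3.
f_2 = y, LT = y.

The S-polynomials (S(f_1,f_2)) all reduce to 0 modulo the current basis, so we have a Gröbner basis.

G = {x^3 + x, y}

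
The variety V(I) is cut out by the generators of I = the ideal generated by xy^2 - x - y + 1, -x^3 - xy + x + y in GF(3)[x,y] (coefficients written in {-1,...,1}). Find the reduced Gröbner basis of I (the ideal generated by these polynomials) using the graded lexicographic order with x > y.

G = {y^4 - xy + x - 1, x^3 + xy - x - y, x^2y - y^3 - x^2 + y^2 - y + 1, xy^2 - x - y + 1}

Buchberger's algorithm terminates because the ascending chain of leading-term ideals stabilizes.

f_1 = xy^2 - x - y + 1, LT = xy^2.
f_2 = -x^3 - xy + x + y, LT = x^3.

S(f_1,f_2): lcm = x^3y^2. S = -xy^3 - x^3 - x^2y + xy^2 + y^3 + x^2.
  reduce S modulo (f_1, f_2):
  remainder -x^2y + y^3 + x^2 - y^2 + y - 1 ≠ 0; add g_3 = -x^2y + y^3 + x^2 - y^2 + y - 1 to the basis.

S(f_1,g_3): lcm = x^2y^2. S = y^4 + x^2y - y^3 - x^2 - xy + y^2 + x - y.
  reduce S modulo (f_1, f_2, g_3):
  remainder y^4 - xy + x - 1 ≠ 0; add g_4 = y^4 - xy + x - 1 to the basis.

The other S-polynomials (S(f_2,g_3), S(f_1,g_4), S(f_2,g_4), S(g_3,g_4)) all reduce to 0 modulo the current basis, so we have a Gröbner basis.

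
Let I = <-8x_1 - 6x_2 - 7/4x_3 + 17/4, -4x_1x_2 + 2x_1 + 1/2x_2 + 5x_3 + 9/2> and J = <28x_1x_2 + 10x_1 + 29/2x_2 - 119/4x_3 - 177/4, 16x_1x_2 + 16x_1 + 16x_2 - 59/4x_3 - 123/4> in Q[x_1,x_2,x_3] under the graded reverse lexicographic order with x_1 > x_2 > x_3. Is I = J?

Yes, the ideals are equal.

Equality of ideals is decidable: compute both reduced Gröbner bases (unique for the ordering) and check whether they agree.
Buchberger on the first generating set:
f_1 = -8x_1 - 6x_2 - 7/4x_3 + 17/4, LT = x_1.
f_2 = -4x_1x_2 + 2x_1 + 1/2x_2 + 5x_3 + 9/2, LT = x_1x_2.

S(f_1,f_2): lcm = x_1x_2. S = 3/4x_2^2 + 7/32x_2x_3 + 1/2x_1 - 13/32x_2 + 5/4x_3 + 9/8.
  leading term x_2^2: no divisor's leading term divides it; move 3/4x_2^2 to the remainder.
  leading term x_2x_3: no divisor's leading term divides it; move 7/32x_2x_3 to the remainder.
  leading term x_1: subtract (-1/16)·f_1 from 1/2x_1 - 13/32x_2 + 5/4x_3 + 9/8 → -25/32x_2 + 73/64x_3 + 89/64
  leading term x_2: no divisor's leading term divides it; move -25/32x_2 to the remainder.
  leading term x_3: no divisor's leading term divides it; move 73/64x_3 to the remainder.
  leading term 1: no divisor's leading term divides it; move 89/64 to the remainder.
  remainder 3/4x_2^2 + 7/32x_2x_3 - 25/32x_2 + 73/64x_3 + 89/64 ≠ 0; add g_3 = 3/4x_2^2 + 7/32x_2x_3 - 25/32x_2 + 73/64x_3 + 89/64 to the basis.

The other S-polynomials (S(f_1,g_3), S(f_2,g_3)) all reduce to 0 modulo the current basis, so we have a Gröbner basis.
Inter-reduce: drop elements whose leading term is divisible by another's, tail-reduce, and make monic.
Reduced Gröbner basis: {x_2^2 + 7/24x_2x_3 - 25/24x_2 + 73/48x_3 + 89/48, x_1 + 3/4x_2 + 7/32x_3 - 17/32}.

Buchberger on the second generating set:
h_1 = 28x_1x_2 + 10x_1 + 29/2x_2 - 119/4x_3 - 177/4, LT = x_1x_2.
h_2 = 16x_1x_2 + 16x_1 + 16x_2 - 59/4x_3 - 123/4, LT = x_1x_2.

S(h_1,h_2): lcm = x_1x_2. S = -9/14x_1 - 27/56x_2 - 9/64x_3 + 153/448.
  leading term x_1: no divisor's leading term divides it; move -9/14x_1 to the remainder.
  leading term x_2: no divisor's leading term divides it; move -27/56x_2 to the remainder.
  leading term x_3: no divisor's leading term divides it; move -9/64x_3 to the remainder.
  leading term 1: no divisor's leading term divides it; move 153/448 to the remainder.
  remainder -9/14x_1 - 27/56x_2 - 9/64x_3 + 153/448 ≠ 0; add k_3 = -9/14x_1 - 27/56x_2 - 9/64x_3 + 153/448 to the basis.

S(h_1,k_3): lcm = x_1x_2. S = -3/4x_2^2 - 7/32x_2x_3 + 5/14x_1 + 235/224x_2 - 17/16x_3 - 177/112.
  leading term x_2^2: no divisor's leading term divides it; move -3/4x_2^2 to the remainder.
  leading term x_2x_3: no divisor's leading term divides it; move -7/32x_2x_3 to the remainder.
  leading term x_1: subtract (-5/9)·k_3 from 5/14x_1 + 235/224x_2 - 17/16x_3 - 177/112 → 25/32x_2 - 73/64x_3 - 89/64
  leading term x_2: no divisor's leading term divides it; move 25/32x_2 to the remainder.
  leading term x_3: no divisor's leading term divides it; move -73/64x_3 to the remainder.
  leading term 1: no divisor's leading term divides it; move -89/64 to the remainder.
  remainder -3/4x_2^2 - 7/32x_2x_3 + 25/32x_2 - 73/64x_3 - 89/64 ≠ 0; add k_4 = -3/4x_2^2 - 7/32x_2x_3 + 25/32x_2 - 73/64x_3 - 89/64 to the basis.

The other S-polynomials (S(h_2,k_3), S(h_1,k_4), S(h_2,k_4), S(k_3,k_4)) all reduce to 0 modulo the current basis, so we have a Gröbner basis.
Inter-reduce: drop elements whose leading term is divisible by another's, tail-reduce, and make monic.
Reduced Gröbner basis: {x_2^2 + 7/24x_2x_3 - 25/24x_2 + 73/48x_3 + 89/48, x_1 + 3/4x_2 + 7/32x_3 - 17/32}.

The two bases agree; hence the ideals are identical.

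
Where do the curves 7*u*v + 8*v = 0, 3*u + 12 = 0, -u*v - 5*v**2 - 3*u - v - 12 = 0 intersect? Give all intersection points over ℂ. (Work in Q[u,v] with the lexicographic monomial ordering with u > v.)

Compute a lex Gröbner basis by Buchberger's algorithm.
f_1 = 7*u*v + 8*v, LT = u*v.
f_2 = 3*u + 12, LT = u.
f_3 = -u*v - 3*u - 5*v**2 - v - 12, LT = u*v.

S(f_1,f_2): lcm = u*v. S = -20/7*v.
  leading term v: no divisor's leading term divides it; move -20/7*v to the remainder.
  remainder -20/7*v ≠ 0; add h_4 = -20/7*v to the basis.

The other S-polynomials (S(f_1,f_3), S(f_2,f_3), S(f_1,h_4), S(f_2,h_4), S(f_3,h_4)) all reduce to 0 modulo the current basis, so we have a Gröbner basis.
Inter-reduce: drop elements whose leading term is divisible by another's, tail-reduce, and make monic.
Reduced Gröbner basis: {u + 4, v}.

Elimination: the polynomial v lies in the elimination ideal for v, so v ∈ {0}. For each such v, the remaining basis elements (now univariate) give the rest of the solution.
  v = 0: the earlier basis element becomes u + 4 = 0, giving u = -4 — point (-4, 0).

{(-4, 0)}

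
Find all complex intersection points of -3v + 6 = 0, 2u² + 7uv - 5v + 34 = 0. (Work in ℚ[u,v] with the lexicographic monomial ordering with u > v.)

Compute a lex Gröbner basis by Buchberger's algorithm.
f_1 = -3v + 6, LT = v.
f_2 = 2u² + 7uv - 5v + 34, LT = u².

The S-polynomials (S(f_1,f_2)) all reduce to 0 modulo the current basis, so we have a Gröbner basis.
Inter-reduce: drop elements whose leading term is divisible by another's, tail-reduce, and make monic.
Reduced Gröbner basis: {u² + 7u + 12, v - 2}.

Elimination: the polynomial v - 2 lies in the elimination ideal for v, so v ∈ {2}. For each such v, the remaining basis elements (now univariate) give the rest of the solution.
  v = 2: the earlier basis element becomes u² + 7u + 12 = 0, giving u = -4, -3 — points (-4, 2), (-3, 2).
Substituting each solution back into the original system confirms all equations vanish.

{(-4, 2), (-3, 2)}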